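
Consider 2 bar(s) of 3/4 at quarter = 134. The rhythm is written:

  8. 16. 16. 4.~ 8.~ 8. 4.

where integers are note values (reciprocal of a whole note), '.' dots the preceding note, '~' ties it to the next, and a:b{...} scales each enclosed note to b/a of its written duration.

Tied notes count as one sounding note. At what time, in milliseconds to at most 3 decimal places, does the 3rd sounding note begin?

1. 0.0ms @ 0 + 335.821ms (3/4)
2. 335.821ms @ 3/4 + 167.91ms (3/8)
3. 503.731ms @ 9/8 + 167.91ms (3/8)
4. 671.642ms @ 3/2 + 1343.284ms (3)
5. 2014.925ms @ 9/2 + 671.642ms (3/2)

note 3 onset = 9/8b = 503.731ms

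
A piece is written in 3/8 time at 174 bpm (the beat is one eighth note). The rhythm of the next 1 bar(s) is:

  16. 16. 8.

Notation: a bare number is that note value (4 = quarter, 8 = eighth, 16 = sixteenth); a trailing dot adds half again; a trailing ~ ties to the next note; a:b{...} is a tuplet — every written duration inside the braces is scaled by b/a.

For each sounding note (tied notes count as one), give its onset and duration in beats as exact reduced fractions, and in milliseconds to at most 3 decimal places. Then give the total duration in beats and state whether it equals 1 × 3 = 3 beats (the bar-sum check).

1) 0.0ms=0b +258.621ms=3/4b
2) 258.621ms=3/4b +258.621ms=3/4b
3) 517.241ms=3/2b +517.241ms=3/2b
Σ=3b of 3 (174bpm 3/8) — PASS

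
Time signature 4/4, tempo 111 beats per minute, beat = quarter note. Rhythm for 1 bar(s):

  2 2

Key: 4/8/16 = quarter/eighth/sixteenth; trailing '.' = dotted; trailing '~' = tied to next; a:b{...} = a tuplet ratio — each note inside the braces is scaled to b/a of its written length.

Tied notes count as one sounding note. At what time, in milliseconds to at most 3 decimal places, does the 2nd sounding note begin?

note 2 onset = 2b = 1081.081ms

1. 0.0ms @ 0 + 1081.081ms (2)
2. 1081.081ms @ 2 + 1081.081ms (2)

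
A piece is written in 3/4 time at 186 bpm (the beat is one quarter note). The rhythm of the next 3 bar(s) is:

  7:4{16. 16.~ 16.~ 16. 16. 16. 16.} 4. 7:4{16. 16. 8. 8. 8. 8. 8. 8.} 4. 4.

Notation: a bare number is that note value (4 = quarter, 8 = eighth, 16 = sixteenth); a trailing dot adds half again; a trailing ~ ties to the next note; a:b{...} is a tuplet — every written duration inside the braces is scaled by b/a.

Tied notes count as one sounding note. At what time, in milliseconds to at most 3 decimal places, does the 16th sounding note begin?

1. 0.0ms @ 0 + 69.124ms (3/14)
2. 69.124ms @ 3/14 + 207.373ms (9/14)
3. 276.498ms @ 6/7 + 69.124ms (3/14)
4. 345.622ms @ 15/14 + 69.124ms (3/14)
5. 414.747ms @ 9/7 + 69.124ms (3/14)
6. 483.871ms @ 3/2 + 483.871ms (3/2)
7. 967.742ms @ 3 + 69.124ms (3/14)
8. 1036.866ms @ 45/14 + 69.124ms (3/14)
9. 1105.991ms @ 24/7 + 138.249ms (3/7)
10. 1244.24ms @ 27/7 + 138.249ms (3/7)
11. 1382.488ms @ 30/7 + 138.249ms (3/7)
12. 1520.737ms @ 33/7 + 138.249ms (3/7)
13. 1658.986ms @ 36/7 + 138.249ms (3/7)
14. 1797.235ms @ 39/7 + 138.249ms (3/7)
15. 1935.484ms @ 6 + 483.871ms (3/2)
16. 2419.355ms @ 15/2 + 483.871ms (3/2)

note 16 onset = 15/2b = 2419.355ms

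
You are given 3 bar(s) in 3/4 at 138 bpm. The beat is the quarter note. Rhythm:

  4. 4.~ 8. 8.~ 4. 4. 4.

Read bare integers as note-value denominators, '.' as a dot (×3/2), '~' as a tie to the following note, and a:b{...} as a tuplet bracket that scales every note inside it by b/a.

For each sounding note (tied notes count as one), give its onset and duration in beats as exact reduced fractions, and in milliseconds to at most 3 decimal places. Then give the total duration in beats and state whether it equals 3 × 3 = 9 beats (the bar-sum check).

1) 0.0ms=0b +652.174ms=3/2b
2) 652.174ms=3/2b +978.261ms=9/4b
3) 1630.435ms=15/4b +978.261ms=9/4b
4) 2608.696ms=6b +652.174ms=3/2b
5) 3260.87ms=15/2b +652.174ms=3/2b
Σ=9b of 9 (138bpm 3/4) — PASS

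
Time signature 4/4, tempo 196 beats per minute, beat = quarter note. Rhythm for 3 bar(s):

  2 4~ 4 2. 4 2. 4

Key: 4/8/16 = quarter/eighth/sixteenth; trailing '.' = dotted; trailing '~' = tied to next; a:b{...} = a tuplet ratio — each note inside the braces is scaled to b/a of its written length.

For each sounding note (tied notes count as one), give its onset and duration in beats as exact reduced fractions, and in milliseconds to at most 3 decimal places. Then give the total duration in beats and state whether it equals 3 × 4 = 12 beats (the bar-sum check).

1) 0.0ms=0b +612.245ms=2b
2) 612.245ms=2b +612.245ms=2b
3) 1224.49ms=4b +918.367ms=3b
4) 2142.857ms=7b +306.122ms=1b
5) 2448.98ms=8b +918.367ms=3b
6) 3367.347ms=11b +306.122ms=1b
Σ=12b of 12 (196bpm 4/4) — PASS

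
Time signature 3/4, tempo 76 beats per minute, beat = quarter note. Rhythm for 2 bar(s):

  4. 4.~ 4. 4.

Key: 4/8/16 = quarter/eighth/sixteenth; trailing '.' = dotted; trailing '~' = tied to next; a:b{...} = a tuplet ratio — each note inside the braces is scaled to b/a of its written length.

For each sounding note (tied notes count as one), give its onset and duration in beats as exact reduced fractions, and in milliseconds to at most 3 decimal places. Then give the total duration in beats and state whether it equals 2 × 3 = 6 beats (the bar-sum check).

1) 0.0ms=0b +1184.211ms=3/2b
2) 1184.211ms=3/2b +2368.421ms=3b
3) 3552.632ms=9/2b +1184.211ms=3/2b
Σ=6b of 6 (76bpm 3/4) — PASS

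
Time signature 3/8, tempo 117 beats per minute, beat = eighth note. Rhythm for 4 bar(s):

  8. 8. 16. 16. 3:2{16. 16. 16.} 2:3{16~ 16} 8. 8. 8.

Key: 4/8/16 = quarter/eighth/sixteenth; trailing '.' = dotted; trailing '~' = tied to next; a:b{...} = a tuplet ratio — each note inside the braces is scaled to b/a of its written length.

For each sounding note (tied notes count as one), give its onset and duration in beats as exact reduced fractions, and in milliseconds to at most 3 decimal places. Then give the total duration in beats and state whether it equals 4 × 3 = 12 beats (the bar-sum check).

1) 0.0ms=0b +769.231ms=3/2b
2) 769.231ms=3/2b +769.231ms=3/2b
3) 1538.462ms=3b +384.615ms=3/4b
4) 1923.077ms=15/4b +384.615ms=3/4b
5) 2307.692ms=9/2b +256.41ms=1/2b
6) 2564.103ms=5b +256.41ms=1/2b
7) 2820.513ms=11/2b +256.41ms=1/2b
8) 3076.923ms=6b +769.231ms=3/2b
9) 3846.154ms=15/2b +769.231ms=3/2b
10) 4615.385ms=9b +769.231ms=3/2b
11) 5384.615ms=21/2b +769.231ms=3/2b
Σ=12b of 12 (117bpm 3/8) — PASS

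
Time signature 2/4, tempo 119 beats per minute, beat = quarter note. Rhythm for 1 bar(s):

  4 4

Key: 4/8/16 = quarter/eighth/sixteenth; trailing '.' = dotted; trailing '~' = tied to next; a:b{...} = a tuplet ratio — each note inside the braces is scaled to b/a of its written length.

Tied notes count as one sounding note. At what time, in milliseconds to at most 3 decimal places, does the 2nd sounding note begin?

note 2 onset = 1b = 504.202ms

1. 0.0ms @ 0 + 504.202ms (1)
2. 504.202ms @ 1 + 504.202ms (1)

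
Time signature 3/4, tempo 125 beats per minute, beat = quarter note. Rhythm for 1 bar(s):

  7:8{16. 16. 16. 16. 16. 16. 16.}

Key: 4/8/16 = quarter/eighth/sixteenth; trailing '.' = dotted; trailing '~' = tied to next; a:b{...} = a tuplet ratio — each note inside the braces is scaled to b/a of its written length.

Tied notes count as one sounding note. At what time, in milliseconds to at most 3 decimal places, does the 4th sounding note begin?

1. 0.0ms @ 0 + 205.714ms (3/7)
2. 205.714ms @ 3/7 + 205.714ms (3/7)
3. 411.429ms @ 6/7 + 205.714ms (3/7)
4. 617.143ms @ 9/7 + 205.714ms (3/7)
5. 822.857ms @ 12/7 + 205.714ms (3/7)
6. 1028.571ms @ 15/7 + 205.714ms (3/7)
7. 1234.286ms @ 18/7 + 205.714ms (3/7)

note 4 onset = 9/7b = 617.143ms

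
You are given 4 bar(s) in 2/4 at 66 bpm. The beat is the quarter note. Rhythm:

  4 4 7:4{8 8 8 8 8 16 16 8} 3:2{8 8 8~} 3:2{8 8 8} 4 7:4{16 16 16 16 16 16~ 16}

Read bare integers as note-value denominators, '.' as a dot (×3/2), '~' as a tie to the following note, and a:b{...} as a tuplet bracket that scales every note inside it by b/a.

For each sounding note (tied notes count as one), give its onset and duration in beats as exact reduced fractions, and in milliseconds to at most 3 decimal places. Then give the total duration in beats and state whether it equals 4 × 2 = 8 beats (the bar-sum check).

1) 0.0ms=0b +909.091ms=1b
2) 909.091ms=1b +909.091ms=1b
3) 1818.182ms=2b +259.74ms=2/7b
4) 2077.922ms=16/7b +259.74ms=2/7b
5) 2337.662ms=18/7b +259.74ms=2/7b
6) 2597.403ms=20/7b +259.74ms=2/7b
7) 2857.143ms=22/7b +259.74ms=2/7b
8) 3116.883ms=24/7b +129.87ms=1/7b
9) 3246.753ms=25/7b +129.87ms=1/7b
10) 3376.623ms=26/7b +259.74ms=2/7b
11) 3636.364ms=4b +303.03ms=1/3b
12) 3939.394ms=13/3b +303.03ms=1/3b
13) 4242.424ms=14/3b +606.061ms=2/3b
14) 4848.485ms=16/3b +303.03ms=1/3b
15) 5151.515ms=17/3b +303.03ms=1/3b
16) 5454.545ms=6b +909.091ms=1b
17) 6363.636ms=7b +129.87ms=1/7b
18) 6493.506ms=50/7b +129.87ms=1/7b
19) 6623.377ms=51/7b +129.87ms=1/7b
20) 6753.247ms=52/7b +129.87ms=1/7b
21) 6883.117ms=53/7b +129.87ms=1/7b
22) 7012.987ms=54/7b +259.74ms=2/7b
Σ=8b of 8 (66bpm 2/4) — PASS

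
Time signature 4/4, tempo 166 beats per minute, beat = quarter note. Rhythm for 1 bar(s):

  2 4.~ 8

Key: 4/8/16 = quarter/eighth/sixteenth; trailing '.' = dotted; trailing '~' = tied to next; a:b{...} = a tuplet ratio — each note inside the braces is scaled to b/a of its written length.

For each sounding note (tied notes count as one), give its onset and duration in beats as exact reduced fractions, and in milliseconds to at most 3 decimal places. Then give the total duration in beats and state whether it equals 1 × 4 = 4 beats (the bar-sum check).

1) 0.0ms=0b +722.892ms=2b
2) 722.892ms=2b +722.892ms=2b
Σ=4b of 4 (166bpm 4/4) — PASS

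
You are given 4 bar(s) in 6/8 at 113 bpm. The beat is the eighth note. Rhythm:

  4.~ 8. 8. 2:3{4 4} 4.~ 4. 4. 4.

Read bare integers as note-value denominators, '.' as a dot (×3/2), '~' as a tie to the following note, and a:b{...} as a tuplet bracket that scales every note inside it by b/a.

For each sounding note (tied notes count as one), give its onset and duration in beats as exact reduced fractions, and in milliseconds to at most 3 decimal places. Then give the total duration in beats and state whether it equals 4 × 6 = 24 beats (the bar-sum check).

1) 0.0ms=0b +2389.381ms=9/2b
2) 2389.381ms=9/2b +796.46ms=3/2b
3) 3185.841ms=6b +1592.92ms=3b
4) 4778.761ms=9b +1592.92ms=3b
5) 6371.681ms=12b +3185.841ms=6b
6) 9557.522ms=18b +1592.92ms=3b
7) 11150.442ms=21b +1592.92ms=3b
Σ=24b of 24 (113bpm 6/8) — PASS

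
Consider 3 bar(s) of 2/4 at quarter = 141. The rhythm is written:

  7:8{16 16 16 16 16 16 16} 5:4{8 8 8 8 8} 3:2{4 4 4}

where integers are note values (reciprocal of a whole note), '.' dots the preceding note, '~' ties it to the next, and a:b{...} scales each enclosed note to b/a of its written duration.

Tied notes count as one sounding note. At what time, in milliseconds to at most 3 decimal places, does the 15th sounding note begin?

note 15 onset = 16/3b = 2269.504ms

1. 0.0ms @ 0 + 121.581ms (2/7)
2. 121.581ms @ 2/7 + 121.581ms (2/7)
3. 243.161ms @ 4/7 + 121.581ms (2/7)
4. 364.742ms @ 6/7 + 121.581ms (2/7)
5. 486.322ms @ 8/7 + 121.581ms (2/7)
6. 607.903ms @ 10/7 + 121.581ms (2/7)
7. 729.483ms @ 12/7 + 121.581ms (2/7)
8. 851.064ms @ 2 + 170.213ms (2/5)
9. 1021.277ms @ 12/5 + 170.213ms (2/5)
10. 1191.489ms @ 14/5 + 170.213ms (2/5)
11. 1361.702ms @ 16/5 + 170.213ms (2/5)
12. 1531.915ms @ 18/5 + 170.213ms (2/5)
13. 1702.128ms @ 4 + 283.688ms (2/3)
14. 1985.816ms @ 14/3 + 283.688ms (2/3)
15. 2269.504ms @ 16/3 + 283.688ms (2/3)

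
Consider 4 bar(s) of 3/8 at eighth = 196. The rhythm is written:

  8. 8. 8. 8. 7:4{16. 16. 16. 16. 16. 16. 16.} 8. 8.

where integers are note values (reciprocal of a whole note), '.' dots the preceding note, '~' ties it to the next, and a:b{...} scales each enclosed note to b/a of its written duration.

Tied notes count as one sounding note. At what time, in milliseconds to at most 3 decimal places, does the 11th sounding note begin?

1. 0.0ms @ 0 + 459.184ms (3/2)
2. 459.184ms @ 3/2 + 459.184ms (3/2)
3. 918.367ms @ 3 + 459.184ms (3/2)
4. 1377.551ms @ 9/2 + 459.184ms (3/2)
5. 1836.735ms @ 6 + 131.195ms (3/7)
6. 1967.93ms @ 45/7 + 131.195ms (3/7)
7. 2099.125ms @ 48/7 + 131.195ms (3/7)
8. 2230.321ms @ 51/7 + 131.195ms (3/7)
9. 2361.516ms @ 54/7 + 131.195ms (3/7)
10. 2492.711ms @ 57/7 + 131.195ms (3/7)
11. 2623.907ms @ 60/7 + 131.195ms (3/7)
12. 2755.102ms @ 9 + 459.184ms (3/2)
13. 3214.286ms @ 21/2 + 459.184ms (3/2)

note 11 onset = 60/7b = 2623.907ms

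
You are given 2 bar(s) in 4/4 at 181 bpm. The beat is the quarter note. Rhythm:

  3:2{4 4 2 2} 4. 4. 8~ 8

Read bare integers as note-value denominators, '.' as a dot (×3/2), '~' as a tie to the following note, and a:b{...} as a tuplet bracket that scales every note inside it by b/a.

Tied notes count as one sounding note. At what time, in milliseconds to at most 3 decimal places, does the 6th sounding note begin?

1. 0.0ms @ 0 + 220.994ms (2/3)
2. 220.994ms @ 2/3 + 220.994ms (2/3)
3. 441.989ms @ 4/3 + 441.989ms (4/3)
4. 883.978ms @ 8/3 + 441.989ms (4/3)
5. 1325.967ms @ 4 + 497.238ms (3/2)
6. 1823.204ms @ 11/2 + 497.238ms (3/2)
7. 2320.442ms @ 7 + 331.492ms (1)

note 6 onset = 11/2b = 1823.204ms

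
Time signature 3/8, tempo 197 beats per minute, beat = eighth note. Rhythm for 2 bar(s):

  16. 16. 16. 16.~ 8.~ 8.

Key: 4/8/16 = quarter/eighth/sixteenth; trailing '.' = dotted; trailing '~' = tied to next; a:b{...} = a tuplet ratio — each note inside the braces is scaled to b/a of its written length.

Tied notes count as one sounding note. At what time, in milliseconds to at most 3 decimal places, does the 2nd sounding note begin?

1. 0.0ms @ 0 + 228.426ms (3/4)
2. 228.426ms @ 3/4 + 228.426ms (3/4)
3. 456.853ms @ 3/2 + 228.426ms (3/4)
4. 685.279ms @ 9/4 + 1142.132ms (15/4)

note 2 onset = 3/4b = 228.426ms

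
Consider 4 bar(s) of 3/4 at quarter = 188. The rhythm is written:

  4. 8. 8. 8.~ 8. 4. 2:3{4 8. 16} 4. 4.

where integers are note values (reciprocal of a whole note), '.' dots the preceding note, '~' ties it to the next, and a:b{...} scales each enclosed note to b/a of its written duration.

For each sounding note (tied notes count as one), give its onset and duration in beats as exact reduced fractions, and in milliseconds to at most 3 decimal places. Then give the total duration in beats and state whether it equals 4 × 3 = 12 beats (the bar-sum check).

1) 0.0ms=0b +478.723ms=3/2b
2) 478.723ms=3/2b +239.362ms=3/4b
3) 718.085ms=9/4b +239.362ms=3/4b
4) 957.447ms=3b +478.723ms=3/2b
5) 1436.17ms=9/2b +478.723ms=3/2b
6) 1914.894ms=6b +478.723ms=3/2b
7) 2393.617ms=15/2b +359.043ms=9/8b
8) 2752.66ms=69/8b +119.681ms=3/8b
9) 2872.34ms=9b +478.723ms=3/2b
10) 3351.064ms=21/2b +478.723ms=3/2b
Σ=12b of 12 (188bpm 3/4) — PASS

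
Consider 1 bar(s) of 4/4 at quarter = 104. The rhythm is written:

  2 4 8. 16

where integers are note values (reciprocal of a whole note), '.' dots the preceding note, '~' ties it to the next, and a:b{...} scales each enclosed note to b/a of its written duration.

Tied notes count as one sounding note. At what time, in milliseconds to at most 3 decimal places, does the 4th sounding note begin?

1. 0.0ms @ 0 + 1153.846ms (2)
2. 1153.846ms @ 2 + 576.923ms (1)
3. 1730.769ms @ 3 + 432.692ms (3/4)
4. 2163.462ms @ 15/4 + 144.231ms (1/4)

note 4 onset = 15/4b = 2163.462ms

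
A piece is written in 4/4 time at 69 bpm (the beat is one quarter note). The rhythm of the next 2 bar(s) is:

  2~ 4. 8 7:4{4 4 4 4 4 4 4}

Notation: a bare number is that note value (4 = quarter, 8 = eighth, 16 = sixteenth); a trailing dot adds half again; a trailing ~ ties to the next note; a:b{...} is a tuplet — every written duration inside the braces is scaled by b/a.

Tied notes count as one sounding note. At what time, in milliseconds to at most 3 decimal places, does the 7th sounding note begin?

note 7 onset = 44/7b = 5465.839ms

1. 0.0ms @ 0 + 3043.478ms (7/2)
2. 3043.478ms @ 7/2 + 434.783ms (1/2)
3. 3478.261ms @ 4 + 496.894ms (4/7)
4. 3975.155ms @ 32/7 + 496.894ms (4/7)
5. 4472.05ms @ 36/7 + 496.894ms (4/7)
6. 4968.944ms @ 40/7 + 496.894ms (4/7)
7. 5465.839ms @ 44/7 + 496.894ms (4/7)
8. 5962.733ms @ 48/7 + 496.894ms (4/7)
9. 6459.627ms @ 52/7 + 496.894ms (4/7)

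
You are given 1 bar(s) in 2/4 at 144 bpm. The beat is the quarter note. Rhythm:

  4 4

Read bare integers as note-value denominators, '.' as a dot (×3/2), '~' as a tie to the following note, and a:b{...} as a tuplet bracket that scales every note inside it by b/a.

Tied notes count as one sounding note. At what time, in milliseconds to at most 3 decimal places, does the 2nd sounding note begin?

note 2 onset = 1b = 416.667ms

1. 0.0ms @ 0 + 416.667ms (1)
2. 416.667ms @ 1 + 416.667ms (1)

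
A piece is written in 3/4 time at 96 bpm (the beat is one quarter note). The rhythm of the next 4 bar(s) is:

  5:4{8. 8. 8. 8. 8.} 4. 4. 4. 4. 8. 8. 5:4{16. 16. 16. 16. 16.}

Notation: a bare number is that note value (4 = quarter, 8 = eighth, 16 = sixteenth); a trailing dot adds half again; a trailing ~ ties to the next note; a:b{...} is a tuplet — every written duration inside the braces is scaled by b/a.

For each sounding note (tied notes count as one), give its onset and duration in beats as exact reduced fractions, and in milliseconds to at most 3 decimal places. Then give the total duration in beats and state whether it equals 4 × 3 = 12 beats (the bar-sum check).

1) 0.0ms=0b +375.0ms=3/5b
2) 375.0ms=3/5b +375.0ms=3/5b
3) 750.0ms=6/5b +375.0ms=3/5b
4) 1125.0ms=9/5b +375.0ms=3/5b
5) 1500.0ms=12/5b +375.0ms=3/5b
6) 1875.0ms=3b +937.5ms=3/2b
7) 2812.5ms=9/2b +937.5ms=3/2b
8) 3750.0ms=6b +937.5ms=3/2b
9) 4687.5ms=15/2b +937.5ms=3/2b
10) 5625.0ms=9b +468.75ms=3/4b
11) 6093.75ms=39/4b +468.75ms=3/4b
12) 6562.5ms=21/2b +187.5ms=3/10b
13) 6750.0ms=54/5b +187.5ms=3/10b
14) 6937.5ms=111/10b +187.5ms=3/10b
15) 7125.0ms=57/5b +187.5ms=3/10b
16) 7312.5ms=117/10b +187.5ms=3/10b
Σ=12b of 12 (96bpm 3/4) — PASS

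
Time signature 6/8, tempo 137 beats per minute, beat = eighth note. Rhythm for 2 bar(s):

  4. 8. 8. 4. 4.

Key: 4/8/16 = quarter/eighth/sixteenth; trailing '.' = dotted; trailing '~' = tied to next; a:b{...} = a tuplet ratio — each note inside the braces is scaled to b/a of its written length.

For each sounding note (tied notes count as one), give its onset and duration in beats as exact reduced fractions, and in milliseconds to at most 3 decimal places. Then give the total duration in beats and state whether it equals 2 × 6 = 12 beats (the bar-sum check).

1) 0.0ms=0b +1313.869ms=3b
2) 1313.869ms=3b +656.934ms=3/2b
3) 1970.803ms=9/2b +656.934ms=3/2b
4) 2627.737ms=6b +1313.869ms=3b
5) 3941.606ms=9b +1313.869ms=3b
Σ=12b of 12 (137bpm 6/8) — PASS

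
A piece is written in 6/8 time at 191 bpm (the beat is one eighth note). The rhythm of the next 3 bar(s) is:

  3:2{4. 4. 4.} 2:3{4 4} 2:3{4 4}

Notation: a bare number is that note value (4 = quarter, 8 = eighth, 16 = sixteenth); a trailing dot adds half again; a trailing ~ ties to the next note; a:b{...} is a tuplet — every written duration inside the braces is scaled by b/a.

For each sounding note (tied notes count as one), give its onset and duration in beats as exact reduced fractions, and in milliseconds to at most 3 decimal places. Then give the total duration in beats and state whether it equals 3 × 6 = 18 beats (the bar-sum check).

1) 0.0ms=0b +628.272ms=2b
2) 628.272ms=2b +628.272ms=2b
3) 1256.545ms=4b +628.272ms=2b
4) 1884.817ms=6b +942.408ms=3b
5) 2827.225ms=9b +942.408ms=3b
6) 3769.634ms=12b +942.408ms=3b
7) 4712.042ms=15b +942.408ms=3b
Σ=18b of 18 (191bpm 6/8) — PASS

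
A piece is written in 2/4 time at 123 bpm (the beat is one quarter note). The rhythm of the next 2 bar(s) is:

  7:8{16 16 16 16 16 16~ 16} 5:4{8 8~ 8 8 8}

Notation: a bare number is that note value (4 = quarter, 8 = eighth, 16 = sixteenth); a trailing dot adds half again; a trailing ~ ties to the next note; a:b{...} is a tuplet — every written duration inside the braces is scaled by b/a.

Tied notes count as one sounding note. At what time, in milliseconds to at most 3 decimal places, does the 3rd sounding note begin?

note 3 onset = 4/7b = 278.746ms

1. 0.0ms @ 0 + 139.373ms (2/7)
2. 139.373ms @ 2/7 + 139.373ms (2/7)
3. 278.746ms @ 4/7 + 139.373ms (2/7)
4. 418.118ms @ 6/7 + 139.373ms (2/7)
5. 557.491ms @ 8/7 + 139.373ms (2/7)
6. 696.864ms @ 10/7 + 278.746ms (4/7)
7. 975.61ms @ 2 + 195.122ms (2/5)
8. 1170.732ms @ 12/5 + 390.244ms (4/5)
9. 1560.976ms @ 16/5 + 195.122ms (2/5)
10. 1756.098ms @ 18/5 + 195.122ms (2/5)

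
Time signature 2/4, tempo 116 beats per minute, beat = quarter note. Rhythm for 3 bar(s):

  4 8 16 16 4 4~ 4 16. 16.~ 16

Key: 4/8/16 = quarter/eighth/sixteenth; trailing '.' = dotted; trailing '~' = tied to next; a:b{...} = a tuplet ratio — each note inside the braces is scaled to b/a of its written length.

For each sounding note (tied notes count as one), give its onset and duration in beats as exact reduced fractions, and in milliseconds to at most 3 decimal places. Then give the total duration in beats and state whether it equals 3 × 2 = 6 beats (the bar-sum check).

1) 0.0ms=0b +517.241ms=1b
2) 517.241ms=1b +258.621ms=1/2b
3) 775.862ms=3/2b +129.31ms=1/4b
4) 905.172ms=7/4b +129.31ms=1/4b
5) 1034.483ms=2b +517.241ms=1b
6) 1551.724ms=3b +1034.483ms=2b
7) 2586.207ms=5b +193.966ms=3/8b
8) 2780.172ms=43/8b +323.276ms=5/8b
Σ=6b of 6 (116bpm 2/4) — PASS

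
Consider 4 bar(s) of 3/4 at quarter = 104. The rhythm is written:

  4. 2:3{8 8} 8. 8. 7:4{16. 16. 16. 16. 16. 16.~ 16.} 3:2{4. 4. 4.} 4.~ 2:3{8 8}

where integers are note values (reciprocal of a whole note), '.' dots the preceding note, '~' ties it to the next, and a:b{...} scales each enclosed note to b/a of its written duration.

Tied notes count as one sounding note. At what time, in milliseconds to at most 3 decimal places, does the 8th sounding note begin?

note 8 onset = 69/14b = 2843.407ms

1. 0.0ms @ 0 + 865.385ms (3/2)
2. 865.385ms @ 3/2 + 432.692ms (3/4)
3. 1298.077ms @ 9/4 + 432.692ms (3/4)
4. 1730.769ms @ 3 + 432.692ms (3/4)
5. 2163.462ms @ 15/4 + 432.692ms (3/4)
6. 2596.154ms @ 9/2 + 123.626ms (3/14)
7. 2719.78ms @ 33/7 + 123.626ms (3/14)
8. 2843.407ms @ 69/14 + 123.626ms (3/14)
9. 2967.033ms @ 36/7 + 123.626ms (3/14)
10. 3090.659ms @ 75/14 + 123.626ms (3/14)
11. 3214.286ms @ 39/7 + 247.253ms (3/7)
12. 3461.538ms @ 6 + 576.923ms (1)
13. 4038.462ms @ 7 + 576.923ms (1)
14. 4615.385ms @ 8 + 576.923ms (1)
15. 5192.308ms @ 9 + 1298.077ms (9/4)
16. 6490.385ms @ 45/4 + 432.692ms (3/4)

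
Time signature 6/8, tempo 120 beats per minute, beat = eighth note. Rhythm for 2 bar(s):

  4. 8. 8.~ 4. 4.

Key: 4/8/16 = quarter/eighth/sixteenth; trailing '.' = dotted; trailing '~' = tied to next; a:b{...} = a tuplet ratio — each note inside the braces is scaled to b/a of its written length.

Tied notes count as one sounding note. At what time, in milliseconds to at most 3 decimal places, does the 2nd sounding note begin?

note 2 onset = 3b = 1500.0ms

1. 0.0ms @ 0 + 1500.0ms (3)
2. 1500.0ms @ 3 + 750.0ms (3/2)
3. 2250.0ms @ 9/2 + 2250.0ms (9/2)
4. 4500.0ms @ 9 + 1500.0ms (3)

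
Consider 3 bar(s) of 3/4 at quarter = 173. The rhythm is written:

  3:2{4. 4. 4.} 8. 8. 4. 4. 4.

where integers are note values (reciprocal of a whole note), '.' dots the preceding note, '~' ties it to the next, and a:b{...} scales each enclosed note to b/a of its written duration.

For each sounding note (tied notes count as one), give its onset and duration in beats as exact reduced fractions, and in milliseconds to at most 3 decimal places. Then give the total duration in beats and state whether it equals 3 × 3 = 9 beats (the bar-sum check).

1) 0.0ms=0b +346.821ms=1b
2) 346.821ms=1b +346.821ms=1b
3) 693.642ms=2b +346.821ms=1b
4) 1040.462ms=3b +260.116ms=3/4b
5) 1300.578ms=15/4b +260.116ms=3/4b
6) 1560.694ms=9/2b +520.231ms=3/2b
7) 2080.925ms=6b +520.231ms=3/2b
8) 2601.156ms=15/2b +520.231ms=3/2b
Σ=9b of 9 (173bpm 3/4) — PASS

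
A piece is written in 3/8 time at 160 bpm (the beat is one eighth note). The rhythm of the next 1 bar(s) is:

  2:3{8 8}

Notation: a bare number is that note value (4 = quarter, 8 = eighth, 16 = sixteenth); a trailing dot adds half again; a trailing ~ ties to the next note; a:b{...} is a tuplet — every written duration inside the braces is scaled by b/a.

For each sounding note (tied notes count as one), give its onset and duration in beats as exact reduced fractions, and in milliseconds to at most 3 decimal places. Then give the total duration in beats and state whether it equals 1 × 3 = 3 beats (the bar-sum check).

1) 0.0ms=0b +562.5ms=3/2b
2) 562.5ms=3/2b +562.5ms=3/2b
Σ=3b of 3 (160bpm 3/8) — PASS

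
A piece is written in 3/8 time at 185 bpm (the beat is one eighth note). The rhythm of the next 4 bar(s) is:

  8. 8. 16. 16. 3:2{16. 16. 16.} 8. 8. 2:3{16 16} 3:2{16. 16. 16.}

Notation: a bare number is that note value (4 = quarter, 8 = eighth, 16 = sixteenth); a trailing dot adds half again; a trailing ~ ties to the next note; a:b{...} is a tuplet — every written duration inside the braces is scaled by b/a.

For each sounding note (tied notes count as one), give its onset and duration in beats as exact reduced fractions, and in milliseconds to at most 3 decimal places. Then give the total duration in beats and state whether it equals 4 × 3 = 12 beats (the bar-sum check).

1) 0.0ms=0b +486.486ms=3/2b
2) 486.486ms=3/2b +486.486ms=3/2b
3) 972.973ms=3b +243.243ms=3/4b
4) 1216.216ms=15/4b +243.243ms=3/4b
5) 1459.459ms=9/2b +162.162ms=1/2b
6) 1621.622ms=5b +162.162ms=1/2b
7) 1783.784ms=11/2b +162.162ms=1/2b
8) 1945.946ms=6b +486.486ms=3/2b
9) 2432.432ms=15/2b +486.486ms=3/2b
10) 2918.919ms=9b +243.243ms=3/4b
11) 3162.162ms=39/4b +243.243ms=3/4b
12) 3405.405ms=21/2b +162.162ms=1/2b
13) 3567.568ms=11b +162.162ms=1/2b
14) 3729.73ms=23/2b +162.162ms=1/2b
Σ=12b of 12 (185bpm 3/8) — PASS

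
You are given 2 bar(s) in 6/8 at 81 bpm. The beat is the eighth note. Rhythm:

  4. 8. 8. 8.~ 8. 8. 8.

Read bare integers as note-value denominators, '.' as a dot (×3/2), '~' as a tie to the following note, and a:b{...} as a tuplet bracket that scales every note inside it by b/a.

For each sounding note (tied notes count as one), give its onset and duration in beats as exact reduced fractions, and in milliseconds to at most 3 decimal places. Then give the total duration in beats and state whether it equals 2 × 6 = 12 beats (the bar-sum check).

1) 0.0ms=0b +2222.222ms=3b
2) 2222.222ms=3b +1111.111ms=3/2b
3) 3333.333ms=9/2b +1111.111ms=3/2b
4) 4444.444ms=6b +2222.222ms=3b
5) 6666.667ms=9b +1111.111ms=3/2b
6) 7777.778ms=21/2b +1111.111ms=3/2b
Σ=12b of 12 (81bpm 6/8) — PASS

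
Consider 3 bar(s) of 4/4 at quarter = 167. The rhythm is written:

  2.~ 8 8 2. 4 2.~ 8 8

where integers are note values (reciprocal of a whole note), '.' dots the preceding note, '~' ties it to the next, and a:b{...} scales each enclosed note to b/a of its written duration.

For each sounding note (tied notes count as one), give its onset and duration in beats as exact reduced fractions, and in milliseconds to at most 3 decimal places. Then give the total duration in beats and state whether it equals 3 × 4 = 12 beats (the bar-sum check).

1) 0.0ms=0b +1257.485ms=7/2b
2) 1257.485ms=7/2b +179.641ms=1/2b
3) 1437.126ms=4b +1077.844ms=3b
4) 2514.97ms=7b +359.281ms=1b
5) 2874.251ms=8b +1257.485ms=7/2b
6) 4131.737ms=23/2b +179.641ms=1/2b
Σ=12b of 12 (167bpm 4/4) — PASS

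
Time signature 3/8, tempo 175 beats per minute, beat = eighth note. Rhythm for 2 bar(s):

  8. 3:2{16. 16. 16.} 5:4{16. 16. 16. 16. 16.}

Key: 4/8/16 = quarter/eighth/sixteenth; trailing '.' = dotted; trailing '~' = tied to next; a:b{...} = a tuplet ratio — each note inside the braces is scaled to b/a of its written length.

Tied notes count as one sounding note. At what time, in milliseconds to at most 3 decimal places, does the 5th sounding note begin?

1. 0.0ms @ 0 + 514.286ms (3/2)
2. 514.286ms @ 3/2 + 171.429ms (1/2)
3. 685.714ms @ 2 + 171.429ms (1/2)
4. 857.143ms @ 5/2 + 171.429ms (1/2)
5. 1028.571ms @ 3 + 205.714ms (3/5)
6. 1234.286ms @ 18/5 + 205.714ms (3/5)
7. 1440.0ms @ 21/5 + 205.714ms (3/5)
8. 1645.714ms @ 24/5 + 205.714ms (3/5)
9. 1851.429ms @ 27/5 + 205.714ms (3/5)

note 5 onset = 3b = 1028.571ms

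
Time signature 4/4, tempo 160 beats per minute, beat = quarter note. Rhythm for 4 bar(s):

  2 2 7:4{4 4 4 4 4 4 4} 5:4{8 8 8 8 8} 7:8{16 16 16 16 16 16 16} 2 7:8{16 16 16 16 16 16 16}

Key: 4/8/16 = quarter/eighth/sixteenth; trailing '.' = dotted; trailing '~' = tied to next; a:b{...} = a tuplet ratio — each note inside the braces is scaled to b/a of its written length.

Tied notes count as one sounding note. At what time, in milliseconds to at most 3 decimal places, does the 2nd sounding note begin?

note 2 onset = 2b = 750.0ms

1. 0.0ms @ 0 + 750.0ms (2)
2. 750.0ms @ 2 + 750.0ms (2)
3. 1500.0ms @ 4 + 214.286ms (4/7)
4. 1714.286ms @ 32/7 + 214.286ms (4/7)
5. 1928.571ms @ 36/7 + 214.286ms (4/7)
6. 2142.857ms @ 40/7 + 214.286ms (4/7)
7. 2357.143ms @ 44/7 + 214.286ms (4/7)
8. 2571.429ms @ 48/7 + 214.286ms (4/7)
9. 2785.714ms @ 52/7 + 214.286ms (4/7)
10. 3000.0ms @ 8 + 150.0ms (2/5)
11. 3150.0ms @ 42/5 + 150.0ms (2/5)
12. 3300.0ms @ 44/5 + 150.0ms (2/5)
13. 3450.0ms @ 46/5 + 150.0ms (2/5)
14. 3600.0ms @ 48/5 + 150.0ms (2/5)
15. 3750.0ms @ 10 + 107.143ms (2/7)
16. 3857.143ms @ 72/7 + 107.143ms (2/7)
17. 3964.286ms @ 74/7 + 107.143ms (2/7)
18. 4071.429ms @ 76/7 + 107.143ms (2/7)
19. 4178.571ms @ 78/7 + 107.143ms (2/7)
20. 4285.714ms @ 80/7 + 107.143ms (2/7)
21. 4392.857ms @ 82/7 + 107.143ms (2/7)
22. 4500.0ms @ 12 + 750.0ms (2)
23. 5250.0ms @ 14 + 107.143ms (2/7)
24. 5357.143ms @ 100/7 + 107.143ms (2/7)
25. 5464.286ms @ 102/7 + 107.143ms (2/7)
26. 5571.429ms @ 104/7 + 107.143ms (2/7)
27. 5678.571ms @ 106/7 + 107.143ms (2/7)
28. 5785.714ms @ 108/7 + 107.143ms (2/7)
29. 5892.857ms @ 110/7 + 107.143ms (2/7)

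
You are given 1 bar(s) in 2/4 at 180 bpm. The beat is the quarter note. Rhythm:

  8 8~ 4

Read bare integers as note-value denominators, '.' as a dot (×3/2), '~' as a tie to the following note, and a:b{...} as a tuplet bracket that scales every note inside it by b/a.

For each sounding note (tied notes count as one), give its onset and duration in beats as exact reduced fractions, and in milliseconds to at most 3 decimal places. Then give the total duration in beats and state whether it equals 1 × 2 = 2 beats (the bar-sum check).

1) 0.0ms=0b +166.667ms=1/2b
2) 166.667ms=1/2b +500.0ms=3/2b
Σ=2b of 2 (180bpm 2/4) — PASS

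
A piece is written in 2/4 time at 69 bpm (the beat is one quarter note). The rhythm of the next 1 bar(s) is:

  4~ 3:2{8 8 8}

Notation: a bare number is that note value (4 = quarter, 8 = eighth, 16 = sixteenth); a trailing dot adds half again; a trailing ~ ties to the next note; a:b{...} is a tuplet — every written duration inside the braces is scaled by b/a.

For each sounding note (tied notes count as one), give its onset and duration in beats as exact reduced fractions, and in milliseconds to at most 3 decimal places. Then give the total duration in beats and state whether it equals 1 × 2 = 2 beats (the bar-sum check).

1) 0.0ms=0b +1159.42ms=4/3b
2) 1159.42ms=4/3b +289.855ms=1/3b
3) 1449.275ms=5/3b +289.855ms=1/3b
Σ=2b of 2 (69bpm 2/4) — PASS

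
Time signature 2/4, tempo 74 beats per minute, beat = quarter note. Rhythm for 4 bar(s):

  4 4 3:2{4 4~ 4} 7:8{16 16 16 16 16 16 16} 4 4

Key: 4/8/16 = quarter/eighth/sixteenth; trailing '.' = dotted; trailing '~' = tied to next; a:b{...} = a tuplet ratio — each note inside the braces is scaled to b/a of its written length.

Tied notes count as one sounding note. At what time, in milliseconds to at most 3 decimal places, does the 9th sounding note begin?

1. 0.0ms @ 0 + 810.811ms (1)
2. 810.811ms @ 1 + 810.811ms (1)
3. 1621.622ms @ 2 + 540.541ms (2/3)
4. 2162.162ms @ 8/3 + 1081.081ms (4/3)
5. 3243.243ms @ 4 + 231.66ms (2/7)
6. 3474.903ms @ 30/7 + 231.66ms (2/7)
7. 3706.564ms @ 32/7 + 231.66ms (2/7)
8. 3938.224ms @ 34/7 + 231.66ms (2/7)
9. 4169.884ms @ 36/7 + 231.66ms (2/7)
10. 4401.544ms @ 38/7 + 231.66ms (2/7)
11. 4633.205ms @ 40/7 + 231.66ms (2/7)
12. 4864.865ms @ 6 + 810.811ms (1)
13. 5675.676ms @ 7 + 810.811ms (1)

note 9 onset = 36/7b = 4169.884ms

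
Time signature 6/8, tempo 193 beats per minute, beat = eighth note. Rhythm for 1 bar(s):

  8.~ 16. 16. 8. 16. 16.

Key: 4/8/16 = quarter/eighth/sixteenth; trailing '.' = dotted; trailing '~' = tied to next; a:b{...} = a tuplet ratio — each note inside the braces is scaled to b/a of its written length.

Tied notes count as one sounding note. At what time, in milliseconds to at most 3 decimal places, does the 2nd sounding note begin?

1. 0.0ms @ 0 + 699.482ms (9/4)
2. 699.482ms @ 9/4 + 233.161ms (3/4)
3. 932.642ms @ 3 + 466.321ms (3/2)
4. 1398.964ms @ 9/2 + 233.161ms (3/4)
5. 1632.124ms @ 21/4 + 233.161ms (3/4)

note 2 onset = 9/4b = 699.482ms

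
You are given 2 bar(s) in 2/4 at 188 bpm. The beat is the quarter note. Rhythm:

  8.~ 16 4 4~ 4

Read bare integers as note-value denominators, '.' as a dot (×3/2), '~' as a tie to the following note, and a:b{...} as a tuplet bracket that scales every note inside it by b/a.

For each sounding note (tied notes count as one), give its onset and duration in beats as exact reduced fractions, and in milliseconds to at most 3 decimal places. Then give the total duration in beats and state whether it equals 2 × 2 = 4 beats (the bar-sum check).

1) 0.0ms=0b +319.149ms=1b
2) 319.149ms=1b +319.149ms=1b
3) 638.298ms=2b +638.298ms=2b
Σ=4b of 4 (188bpm 2/4) — PASS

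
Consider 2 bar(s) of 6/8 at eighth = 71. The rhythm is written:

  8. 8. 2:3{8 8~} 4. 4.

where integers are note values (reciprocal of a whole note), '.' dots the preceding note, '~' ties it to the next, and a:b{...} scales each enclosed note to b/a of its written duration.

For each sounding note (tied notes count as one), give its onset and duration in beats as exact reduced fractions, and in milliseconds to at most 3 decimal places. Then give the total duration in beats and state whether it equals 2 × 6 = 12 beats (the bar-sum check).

1) 0.0ms=0b +1267.606ms=3/2b
2) 1267.606ms=3/2b +1267.606ms=3/2b
3) 2535.211ms=3b +1267.606ms=3/2b
4) 3802.817ms=9/2b +3802.817ms=9/2b
5) 7605.634ms=9b +2535.211ms=3b
Σ=12b of 12 (71bpm 6/8) — PASS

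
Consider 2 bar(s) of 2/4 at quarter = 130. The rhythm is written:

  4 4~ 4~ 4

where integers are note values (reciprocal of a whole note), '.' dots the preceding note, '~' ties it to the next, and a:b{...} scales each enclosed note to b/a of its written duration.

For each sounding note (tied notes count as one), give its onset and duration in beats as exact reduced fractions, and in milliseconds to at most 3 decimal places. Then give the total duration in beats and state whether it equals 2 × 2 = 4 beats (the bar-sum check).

1) 0.0ms=0b +461.538ms=1b
2) 461.538ms=1b +1384.615ms=3b
Σ=4b of 4 (130bpm 2/4) — PASS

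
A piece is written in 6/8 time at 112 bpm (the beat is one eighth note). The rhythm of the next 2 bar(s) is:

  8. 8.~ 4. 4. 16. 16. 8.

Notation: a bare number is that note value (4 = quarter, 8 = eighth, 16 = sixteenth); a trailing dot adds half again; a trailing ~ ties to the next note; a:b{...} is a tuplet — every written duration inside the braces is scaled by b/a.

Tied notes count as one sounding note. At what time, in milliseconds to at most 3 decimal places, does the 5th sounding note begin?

1. 0.0ms @ 0 + 803.571ms (3/2)
2. 803.571ms @ 3/2 + 2410.714ms (9/2)
3. 3214.286ms @ 6 + 1607.143ms (3)
4. 4821.429ms @ 9 + 401.786ms (3/4)
5. 5223.214ms @ 39/4 + 401.786ms (3/4)
6. 5625.0ms @ 21/2 + 803.571ms (3/2)

note 5 onset = 39/4b = 5223.214ms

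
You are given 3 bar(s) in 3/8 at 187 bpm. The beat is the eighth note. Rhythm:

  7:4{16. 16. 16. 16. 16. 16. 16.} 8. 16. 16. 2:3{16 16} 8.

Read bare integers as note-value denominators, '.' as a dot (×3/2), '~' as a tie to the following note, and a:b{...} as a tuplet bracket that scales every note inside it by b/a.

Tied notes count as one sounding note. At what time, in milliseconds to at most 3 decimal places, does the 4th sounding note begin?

1. 0.0ms @ 0 + 137.51ms (3/7)
2. 137.51ms @ 3/7 + 137.51ms (3/7)
3. 275.019ms @ 6/7 + 137.51ms (3/7)
4. 412.529ms @ 9/7 + 137.51ms (3/7)
5. 550.038ms @ 12/7 + 137.51ms (3/7)
6. 687.548ms @ 15/7 + 137.51ms (3/7)
7. 825.057ms @ 18/7 + 137.51ms (3/7)
8. 962.567ms @ 3 + 481.283ms (3/2)
9. 1443.85ms @ 9/2 + 240.642ms (3/4)
10. 1684.492ms @ 21/4 + 240.642ms (3/4)
11. 1925.134ms @ 6 + 240.642ms (3/4)
12. 2165.775ms @ 27/4 + 240.642ms (3/4)
13. 2406.417ms @ 15/2 + 481.283ms (3/2)

note 4 onset = 9/7b = 412.529ms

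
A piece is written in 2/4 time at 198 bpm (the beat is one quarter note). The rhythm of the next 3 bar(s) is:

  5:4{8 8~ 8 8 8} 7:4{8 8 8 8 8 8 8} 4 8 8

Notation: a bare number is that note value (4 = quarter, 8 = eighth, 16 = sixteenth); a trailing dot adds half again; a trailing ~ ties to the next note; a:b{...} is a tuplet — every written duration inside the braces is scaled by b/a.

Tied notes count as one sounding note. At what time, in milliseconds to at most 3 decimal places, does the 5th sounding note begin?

1. 0.0ms @ 0 + 121.212ms (2/5)
2. 121.212ms @ 2/5 + 242.424ms (4/5)
3. 363.636ms @ 6/5 + 121.212ms (2/5)
4. 484.848ms @ 8/5 + 121.212ms (2/5)
5. 606.061ms @ 2 + 86.58ms (2/7)
6. 692.641ms @ 16/7 + 86.58ms (2/7)
7. 779.221ms @ 18/7 + 86.58ms (2/7)
8. 865.801ms @ 20/7 + 86.58ms (2/7)
9. 952.381ms @ 22/7 + 86.58ms (2/7)
10. 1038.961ms @ 24/7 + 86.58ms (2/7)
11. 1125.541ms @ 26/7 + 86.58ms (2/7)
12. 1212.121ms @ 4 + 303.03ms (1)
13. 1515.152ms @ 5 + 151.515ms (1/2)
14. 1666.667ms @ 11/2 + 151.515ms (1/2)

note 5 onset = 2b = 606.061ms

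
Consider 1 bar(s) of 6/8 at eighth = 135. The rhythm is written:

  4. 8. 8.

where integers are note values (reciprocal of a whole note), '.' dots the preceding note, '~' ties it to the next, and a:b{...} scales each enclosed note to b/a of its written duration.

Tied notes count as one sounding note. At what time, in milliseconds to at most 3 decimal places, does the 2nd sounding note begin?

note 2 onset = 3b = 1333.333ms

1. 0.0ms @ 0 + 1333.333ms (3)
2. 1333.333ms @ 3 + 666.667ms (3/2)
3. 2000.0ms @ 9/2 + 666.667ms (3/2)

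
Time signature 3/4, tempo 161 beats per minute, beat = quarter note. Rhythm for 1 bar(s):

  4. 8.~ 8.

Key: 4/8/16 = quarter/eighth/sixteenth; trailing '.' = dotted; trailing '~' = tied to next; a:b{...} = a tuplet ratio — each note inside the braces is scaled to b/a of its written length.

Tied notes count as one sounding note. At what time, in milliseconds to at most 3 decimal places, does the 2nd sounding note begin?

1. 0.0ms @ 0 + 559.006ms (3/2)
2. 559.006ms @ 3/2 + 559.006ms (3/2)

note 2 onset = 3/2b = 559.006ms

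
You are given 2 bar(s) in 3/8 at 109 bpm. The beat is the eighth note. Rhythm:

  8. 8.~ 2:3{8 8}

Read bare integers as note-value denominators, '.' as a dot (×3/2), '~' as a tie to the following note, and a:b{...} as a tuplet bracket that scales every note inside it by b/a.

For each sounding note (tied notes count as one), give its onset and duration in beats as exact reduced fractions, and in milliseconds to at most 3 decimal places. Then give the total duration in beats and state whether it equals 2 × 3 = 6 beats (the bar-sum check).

1) 0.0ms=0b +825.688ms=3/2b
2) 825.688ms=3/2b +1651.376ms=3b
3) 2477.064ms=9/2b +825.688ms=3/2b
Σ=6b of 6 (109bpm 3/8) — PASS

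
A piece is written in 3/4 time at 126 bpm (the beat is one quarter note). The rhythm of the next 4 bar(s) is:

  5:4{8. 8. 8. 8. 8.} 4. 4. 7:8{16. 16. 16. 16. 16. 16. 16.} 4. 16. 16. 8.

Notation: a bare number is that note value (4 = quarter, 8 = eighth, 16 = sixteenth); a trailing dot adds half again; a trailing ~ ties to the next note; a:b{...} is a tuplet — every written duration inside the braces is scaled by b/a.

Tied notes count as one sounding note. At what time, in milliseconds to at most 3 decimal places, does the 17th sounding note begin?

1. 0.0ms @ 0 + 285.714ms (3/5)
2. 285.714ms @ 3/5 + 285.714ms (3/5)
3. 571.429ms @ 6/5 + 285.714ms (3/5)
4. 857.143ms @ 9/5 + 285.714ms (3/5)
5. 1142.857ms @ 12/5 + 285.714ms (3/5)
6. 1428.571ms @ 3 + 714.286ms (3/2)
7. 2142.857ms @ 9/2 + 714.286ms (3/2)
8. 2857.143ms @ 6 + 204.082ms (3/7)
9. 3061.224ms @ 45/7 + 204.082ms (3/7)
10. 3265.306ms @ 48/7 + 204.082ms (3/7)
11. 3469.388ms @ 51/7 + 204.082ms (3/7)
12. 3673.469ms @ 54/7 + 204.082ms (3/7)
13. 3877.551ms @ 57/7 + 204.082ms (3/7)
14. 4081.633ms @ 60/7 + 204.082ms (3/7)
15. 4285.714ms @ 9 + 714.286ms (3/2)
16. 5000.0ms @ 21/2 + 178.571ms (3/8)
17. 5178.571ms @ 87/8 + 178.571ms (3/8)
18. 5357.143ms @ 45/4 + 357.143ms (3/4)

note 17 onset = 87/8b = 5178.571ms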